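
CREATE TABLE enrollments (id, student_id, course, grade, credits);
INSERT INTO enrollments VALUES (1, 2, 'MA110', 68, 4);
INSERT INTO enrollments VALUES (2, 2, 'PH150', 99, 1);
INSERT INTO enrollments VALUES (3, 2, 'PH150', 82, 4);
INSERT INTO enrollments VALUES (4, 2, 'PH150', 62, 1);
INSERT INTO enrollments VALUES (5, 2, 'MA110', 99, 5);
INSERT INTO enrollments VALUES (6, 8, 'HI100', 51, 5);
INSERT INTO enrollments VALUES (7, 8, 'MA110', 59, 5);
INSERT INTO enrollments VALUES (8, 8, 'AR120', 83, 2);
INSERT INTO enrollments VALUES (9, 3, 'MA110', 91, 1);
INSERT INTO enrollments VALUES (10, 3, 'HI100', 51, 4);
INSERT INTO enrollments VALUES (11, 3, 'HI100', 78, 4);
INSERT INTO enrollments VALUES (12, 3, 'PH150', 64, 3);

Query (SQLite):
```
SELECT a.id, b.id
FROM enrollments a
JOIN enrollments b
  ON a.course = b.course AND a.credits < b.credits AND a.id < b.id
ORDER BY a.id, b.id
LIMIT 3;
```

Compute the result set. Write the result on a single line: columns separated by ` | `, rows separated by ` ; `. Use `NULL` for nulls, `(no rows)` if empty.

1 | 5 ; 1 | 7 ; 2 | 3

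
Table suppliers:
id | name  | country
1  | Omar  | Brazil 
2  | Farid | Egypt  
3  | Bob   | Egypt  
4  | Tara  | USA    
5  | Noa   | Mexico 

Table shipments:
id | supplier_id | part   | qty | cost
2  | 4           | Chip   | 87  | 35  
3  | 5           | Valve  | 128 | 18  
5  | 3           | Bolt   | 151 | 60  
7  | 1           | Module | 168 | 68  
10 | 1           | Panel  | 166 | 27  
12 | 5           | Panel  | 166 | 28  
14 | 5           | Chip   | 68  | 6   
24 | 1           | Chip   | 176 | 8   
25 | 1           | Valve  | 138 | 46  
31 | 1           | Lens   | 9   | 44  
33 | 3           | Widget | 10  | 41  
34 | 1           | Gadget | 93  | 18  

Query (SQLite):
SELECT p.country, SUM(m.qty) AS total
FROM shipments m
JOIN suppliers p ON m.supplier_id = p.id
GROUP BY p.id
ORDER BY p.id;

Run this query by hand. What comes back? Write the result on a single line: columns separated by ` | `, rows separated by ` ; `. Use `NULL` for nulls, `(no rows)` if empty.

Brazil | 750 ; Egypt | 161 ; USA | 87 ; Mexico | 362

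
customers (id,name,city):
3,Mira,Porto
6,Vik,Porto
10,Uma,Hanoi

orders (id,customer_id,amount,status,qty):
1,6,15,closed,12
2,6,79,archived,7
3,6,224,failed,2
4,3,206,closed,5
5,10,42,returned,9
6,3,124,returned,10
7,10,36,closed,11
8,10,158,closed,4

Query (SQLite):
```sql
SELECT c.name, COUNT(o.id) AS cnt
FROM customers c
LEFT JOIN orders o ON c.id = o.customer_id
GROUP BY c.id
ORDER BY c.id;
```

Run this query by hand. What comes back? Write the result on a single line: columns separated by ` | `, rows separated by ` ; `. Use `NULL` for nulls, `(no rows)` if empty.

LEFT JOIN keeps every customers row; unmatched ones get NULL for orders columns.
Group by customers.id and compute COUNT(o.id). COUNT(col) of an all-NULL group is 0.
  3: ids {4, 6} → COUNT(o.id)=2
  6: ids {1, 2, 3} → COUNT(o.id)=3
  10: ids {5, 7, 8} → COUNT(o.id)=3

Mira | 2 ; Vik | 3 ; Uma | 3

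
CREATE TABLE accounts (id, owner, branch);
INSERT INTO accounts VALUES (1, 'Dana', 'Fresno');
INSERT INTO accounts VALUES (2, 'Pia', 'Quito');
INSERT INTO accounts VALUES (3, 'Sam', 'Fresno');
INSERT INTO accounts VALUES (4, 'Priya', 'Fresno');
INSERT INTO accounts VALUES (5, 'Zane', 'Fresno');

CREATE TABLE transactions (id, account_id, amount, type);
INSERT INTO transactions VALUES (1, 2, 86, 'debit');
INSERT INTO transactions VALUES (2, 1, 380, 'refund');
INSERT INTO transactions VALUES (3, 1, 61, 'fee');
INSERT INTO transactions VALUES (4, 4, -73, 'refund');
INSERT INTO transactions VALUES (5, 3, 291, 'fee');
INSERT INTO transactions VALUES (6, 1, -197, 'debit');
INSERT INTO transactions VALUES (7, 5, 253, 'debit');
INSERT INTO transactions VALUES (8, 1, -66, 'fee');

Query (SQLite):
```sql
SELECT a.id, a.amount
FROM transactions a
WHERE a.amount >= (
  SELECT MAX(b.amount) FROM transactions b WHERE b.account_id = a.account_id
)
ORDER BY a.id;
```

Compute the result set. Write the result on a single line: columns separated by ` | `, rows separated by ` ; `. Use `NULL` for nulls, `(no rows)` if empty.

For each transactions row a, compute MAX(amount) over rows sharing a.account_id.
Keep row a if a.amount >= that per-group MAX.
  account_id=1: MAX(amount) = 380
  account_id=2: MAX(amount) = 86
  account_id=3: MAX(amount) = 291
  account_id=4: MAX(amount) = -73
  account_id=5: MAX(amount) = 253

1 | 86 ; 2 | 380 ; 4 | -73 ; 5 | 291 ; 7 | 253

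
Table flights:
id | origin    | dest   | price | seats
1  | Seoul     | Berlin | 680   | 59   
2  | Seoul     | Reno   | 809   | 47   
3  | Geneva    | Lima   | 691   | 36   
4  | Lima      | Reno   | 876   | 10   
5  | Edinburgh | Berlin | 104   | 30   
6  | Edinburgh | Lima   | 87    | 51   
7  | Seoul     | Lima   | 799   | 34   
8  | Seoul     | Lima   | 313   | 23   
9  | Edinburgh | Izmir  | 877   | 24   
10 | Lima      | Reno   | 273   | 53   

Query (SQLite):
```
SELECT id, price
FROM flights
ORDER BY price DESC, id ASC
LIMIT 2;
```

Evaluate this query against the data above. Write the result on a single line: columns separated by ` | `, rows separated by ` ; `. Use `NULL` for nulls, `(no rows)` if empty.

Sort by price desc, tiebreak id asc: (877, id=9), (876, id=4), (809, id=2), (799, id=7), (691, id=3) …. Take first 2.

9 | 877 ; 4 | 876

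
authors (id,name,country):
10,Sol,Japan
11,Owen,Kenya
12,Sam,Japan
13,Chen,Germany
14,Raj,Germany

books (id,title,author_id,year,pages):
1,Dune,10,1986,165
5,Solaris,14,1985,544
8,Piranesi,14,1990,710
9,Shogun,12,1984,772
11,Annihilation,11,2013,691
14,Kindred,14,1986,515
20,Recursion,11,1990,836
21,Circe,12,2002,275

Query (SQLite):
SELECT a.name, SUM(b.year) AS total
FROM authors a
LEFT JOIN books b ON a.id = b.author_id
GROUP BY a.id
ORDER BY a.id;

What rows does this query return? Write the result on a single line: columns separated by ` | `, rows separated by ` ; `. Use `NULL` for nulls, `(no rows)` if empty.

LEFT JOIN keeps every authors row; unmatched ones get NULL for books columns.
Group by authors.id and compute SUM(b.year). SUM over an all-NULL group is NULL.
  10: ids {1} → SUM(b.year)=1986
  11: ids {11, 20} → SUM(b.year)=4003
  12: ids {9, 21} → SUM(b.year)=3986
  13: ids {—} → SUM(b.year)=NULL
  14: ids {5, 8, 14} → SUM(b.year)=5961

Sol | 1986 ; Owen | 4003 ; Sam | 3986 ; Chen | NULL ; Raj | 5961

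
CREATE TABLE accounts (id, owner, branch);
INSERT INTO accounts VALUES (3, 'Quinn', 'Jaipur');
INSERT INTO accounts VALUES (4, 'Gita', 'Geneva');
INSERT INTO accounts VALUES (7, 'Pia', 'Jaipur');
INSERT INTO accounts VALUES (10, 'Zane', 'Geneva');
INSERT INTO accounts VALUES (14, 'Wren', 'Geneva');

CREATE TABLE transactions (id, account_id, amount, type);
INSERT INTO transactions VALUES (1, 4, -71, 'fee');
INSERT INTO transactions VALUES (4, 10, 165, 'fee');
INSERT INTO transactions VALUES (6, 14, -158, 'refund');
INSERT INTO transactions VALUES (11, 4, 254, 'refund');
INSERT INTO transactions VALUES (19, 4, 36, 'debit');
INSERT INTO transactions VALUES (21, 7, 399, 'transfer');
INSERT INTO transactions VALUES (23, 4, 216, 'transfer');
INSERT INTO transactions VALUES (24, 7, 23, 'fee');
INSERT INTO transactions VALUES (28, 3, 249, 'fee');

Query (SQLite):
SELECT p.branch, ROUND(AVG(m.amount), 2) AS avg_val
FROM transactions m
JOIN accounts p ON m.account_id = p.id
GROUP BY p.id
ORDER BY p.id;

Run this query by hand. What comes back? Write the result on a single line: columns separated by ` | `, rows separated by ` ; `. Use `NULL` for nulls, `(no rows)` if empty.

Jaipur | 249 ; Geneva | 108.75 ; Jaipur | 211 ; Geneva | 165 ; Geneva | -158

Join each transactions row to its accounts via account_id.
Group joined rows by accounts.id; compute ROUND(AVG(m.amount), 2) per group.
  3: ids {28} → ROUND(AVG(m.amount), 2)=249
  4: ids {1, 11, 19, 23} → ROUND(AVG(m.amount), 2)=108.75
  7: ids {21, 24} → ROUND(AVG(m.amount), 2)=211
  10: ids {4} → ROUND(AVG(m.amount), 2)=165
  14: ids {6} → ROUND(AVG(m.amount), 2)=-158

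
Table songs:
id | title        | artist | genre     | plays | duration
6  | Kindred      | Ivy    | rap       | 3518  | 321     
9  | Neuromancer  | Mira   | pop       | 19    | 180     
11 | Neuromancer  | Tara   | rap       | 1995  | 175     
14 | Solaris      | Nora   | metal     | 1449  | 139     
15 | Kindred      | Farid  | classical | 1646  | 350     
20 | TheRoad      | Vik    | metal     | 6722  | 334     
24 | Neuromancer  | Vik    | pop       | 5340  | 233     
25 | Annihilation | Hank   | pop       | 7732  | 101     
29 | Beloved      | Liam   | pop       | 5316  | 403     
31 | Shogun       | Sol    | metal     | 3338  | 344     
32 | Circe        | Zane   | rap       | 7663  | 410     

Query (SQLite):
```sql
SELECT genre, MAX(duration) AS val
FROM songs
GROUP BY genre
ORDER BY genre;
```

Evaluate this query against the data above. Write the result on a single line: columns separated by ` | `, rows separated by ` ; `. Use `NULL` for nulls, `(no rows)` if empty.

classical | 350 ; metal | 344 ; pop | 403 ; rap | 410

Partition songs by genre; compute MAX(duration) within each group.
  classical: ids {15} → MAX(duration)=350
  metal: ids {14, 20, 31} → MAX(duration)=344
  pop: ids {9, 24, 25, 29} → MAX(duration)=403
  rap: ids {6, 11, 32} → MAX(duration)=410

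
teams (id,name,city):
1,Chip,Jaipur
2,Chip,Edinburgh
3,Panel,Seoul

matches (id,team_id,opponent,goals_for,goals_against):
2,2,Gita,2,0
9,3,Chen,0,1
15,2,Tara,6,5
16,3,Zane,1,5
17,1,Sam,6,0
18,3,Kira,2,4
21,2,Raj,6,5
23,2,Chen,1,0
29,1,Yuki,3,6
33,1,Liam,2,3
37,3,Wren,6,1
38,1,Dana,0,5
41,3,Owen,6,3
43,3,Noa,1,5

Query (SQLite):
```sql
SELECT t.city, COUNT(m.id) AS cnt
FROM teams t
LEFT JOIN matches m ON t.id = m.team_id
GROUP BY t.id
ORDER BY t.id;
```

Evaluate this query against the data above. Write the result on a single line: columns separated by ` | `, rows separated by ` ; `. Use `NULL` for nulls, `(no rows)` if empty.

LEFT JOIN keeps every teams row; unmatched ones get NULL for matches columns.
Group by teams.id and compute COUNT(m.id). COUNT(col) of an all-NULL group is 0.
  1: ids {17, 29, 33, 38} → COUNT(m.id)=4
  2: ids {2, 15, 21, 23} → COUNT(m.id)=4
  3: ids {9, 16, 18, 37, 41, 43} → COUNT(m.id)=6

Jaipur | 4 ; Edinburgh | 4 ; Seoul | 6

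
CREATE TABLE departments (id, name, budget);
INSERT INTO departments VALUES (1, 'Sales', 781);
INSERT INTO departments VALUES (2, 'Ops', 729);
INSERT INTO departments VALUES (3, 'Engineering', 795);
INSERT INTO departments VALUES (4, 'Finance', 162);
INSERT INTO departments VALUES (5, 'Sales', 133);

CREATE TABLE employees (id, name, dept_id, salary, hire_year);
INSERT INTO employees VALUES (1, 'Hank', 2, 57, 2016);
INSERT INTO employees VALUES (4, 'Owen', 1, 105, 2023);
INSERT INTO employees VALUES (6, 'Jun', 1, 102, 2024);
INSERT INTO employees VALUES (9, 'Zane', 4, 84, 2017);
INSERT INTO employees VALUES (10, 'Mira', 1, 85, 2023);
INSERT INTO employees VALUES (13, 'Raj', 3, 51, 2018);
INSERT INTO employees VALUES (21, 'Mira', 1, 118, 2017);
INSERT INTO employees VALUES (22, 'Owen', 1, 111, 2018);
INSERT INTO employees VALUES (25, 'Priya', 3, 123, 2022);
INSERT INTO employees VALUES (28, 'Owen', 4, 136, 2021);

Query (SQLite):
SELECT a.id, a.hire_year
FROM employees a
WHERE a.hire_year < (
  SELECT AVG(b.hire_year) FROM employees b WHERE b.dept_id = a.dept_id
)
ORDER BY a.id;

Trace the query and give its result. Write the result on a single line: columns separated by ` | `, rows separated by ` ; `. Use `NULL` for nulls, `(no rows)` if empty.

For each employees row a, compute AVG(hire_year) over rows sharing a.dept_id.
Keep row a if a.hire_year < that per-group AVG.
  dept_id=1: AVG(hire_year) = 2021.0
  dept_id=2: AVG(hire_year) = 2016.0
  dept_id=3: AVG(hire_year) = 2020.0
  dept_id=4: AVG(hire_year) = 2019.0

9 | 2017 ; 13 | 2018 ; 21 | 2017 ; 22 | 2018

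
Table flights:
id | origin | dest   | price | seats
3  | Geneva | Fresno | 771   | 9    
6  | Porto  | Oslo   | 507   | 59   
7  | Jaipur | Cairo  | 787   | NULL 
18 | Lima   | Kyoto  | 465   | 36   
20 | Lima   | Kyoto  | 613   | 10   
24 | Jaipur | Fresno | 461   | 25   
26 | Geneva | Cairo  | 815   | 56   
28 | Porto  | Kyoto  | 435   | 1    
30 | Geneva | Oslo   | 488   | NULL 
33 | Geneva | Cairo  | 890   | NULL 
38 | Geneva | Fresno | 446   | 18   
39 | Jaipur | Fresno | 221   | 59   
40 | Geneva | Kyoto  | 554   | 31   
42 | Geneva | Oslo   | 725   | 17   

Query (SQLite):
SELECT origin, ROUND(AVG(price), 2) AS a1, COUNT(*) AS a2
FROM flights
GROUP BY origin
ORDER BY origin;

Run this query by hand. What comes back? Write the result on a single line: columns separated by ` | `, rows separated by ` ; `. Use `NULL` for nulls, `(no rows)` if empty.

Group flights by origin.
Per group compute: ROUND(AVG(price), 2), COUNT(*).
  Geneva: ids {3, 26, 30, 33, 38, 40, 42} → ROUND(AVG(price), 2)=669.86, COUNT(*)=7
  Jaipur: ids {7, 24, 39} → ROUND(AVG(price), 2)=489.67, COUNT(*)=3
  Lima: ids {18, 20} → ROUND(AVG(price), 2)=539, COUNT(*)=2
  Porto: ids {6, 28} → ROUND(AVG(price), 2)=471, COUNT(*)=2

Geneva | 669.86 | 7 ; Jaipur | 489.67 | 3 ; Lima | 539 | 2 ; Porto | 471 | 2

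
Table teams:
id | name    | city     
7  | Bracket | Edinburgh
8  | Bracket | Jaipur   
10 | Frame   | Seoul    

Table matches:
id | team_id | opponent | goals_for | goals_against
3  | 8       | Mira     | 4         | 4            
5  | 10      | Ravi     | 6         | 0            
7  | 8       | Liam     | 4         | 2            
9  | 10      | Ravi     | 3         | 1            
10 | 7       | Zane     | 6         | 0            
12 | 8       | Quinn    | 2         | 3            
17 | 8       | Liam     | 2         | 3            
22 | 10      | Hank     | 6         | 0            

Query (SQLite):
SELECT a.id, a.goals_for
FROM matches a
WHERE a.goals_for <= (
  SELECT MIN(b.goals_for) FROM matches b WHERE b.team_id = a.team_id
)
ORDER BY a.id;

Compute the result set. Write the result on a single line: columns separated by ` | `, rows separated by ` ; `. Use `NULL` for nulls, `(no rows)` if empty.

9 | 3 ; 10 | 6 ; 12 | 2 ; 17 | 2

For each matches row a, compute MIN(goals_for) over rows sharing a.team_id.
Keep row a if a.goals_for <= that per-group MIN.
  team_id=7: MIN(goals_for) = 6
  team_id=8: MIN(goals_for) = 2
  team_id=10: MIN(goals_for) = 3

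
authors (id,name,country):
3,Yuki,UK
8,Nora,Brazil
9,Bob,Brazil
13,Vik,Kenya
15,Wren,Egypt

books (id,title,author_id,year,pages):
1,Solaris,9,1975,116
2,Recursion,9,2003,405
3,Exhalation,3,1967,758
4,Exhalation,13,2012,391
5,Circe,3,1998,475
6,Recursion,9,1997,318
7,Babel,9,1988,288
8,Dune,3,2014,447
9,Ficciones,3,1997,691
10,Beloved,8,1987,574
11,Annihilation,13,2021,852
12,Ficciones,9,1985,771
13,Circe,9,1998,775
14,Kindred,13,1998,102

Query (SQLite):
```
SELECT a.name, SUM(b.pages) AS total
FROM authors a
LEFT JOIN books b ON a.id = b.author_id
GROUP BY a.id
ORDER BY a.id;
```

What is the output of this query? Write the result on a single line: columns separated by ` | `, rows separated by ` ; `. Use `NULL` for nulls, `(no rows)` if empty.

Yuki | 2371 ; Nora | 574 ; Bob | 2673 ; Vik | 1345 ; Wren | NULL

LEFT JOIN keeps every authors row; unmatched ones get NULL for books columns.
Group by authors.id and compute SUM(b.pages). SUM over an all-NULL group is NULL.
  3: ids {3, 5, 8, 9} → SUM(b.pages)=2371
  8: ids {10} → SUM(b.pages)=574
  9: ids {1, 2, 6, 7, 12, 13} → SUM(b.pages)=2673
  13: ids {4, 11, 14} → SUM(b.pages)=1345
  15: ids {—} → SUM(b.pages)=NULL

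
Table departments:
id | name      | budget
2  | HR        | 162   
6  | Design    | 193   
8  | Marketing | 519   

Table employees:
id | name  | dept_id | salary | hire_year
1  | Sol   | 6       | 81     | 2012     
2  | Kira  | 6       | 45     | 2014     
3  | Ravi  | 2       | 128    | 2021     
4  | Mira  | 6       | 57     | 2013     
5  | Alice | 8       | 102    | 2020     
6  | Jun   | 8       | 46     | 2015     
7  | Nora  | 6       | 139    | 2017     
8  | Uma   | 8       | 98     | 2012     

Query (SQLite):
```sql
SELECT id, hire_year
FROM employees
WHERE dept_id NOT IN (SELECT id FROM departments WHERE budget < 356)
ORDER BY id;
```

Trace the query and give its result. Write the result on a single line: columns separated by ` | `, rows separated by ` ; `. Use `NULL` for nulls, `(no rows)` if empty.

5 | 2020 ; 6 | 2015 ; 8 | 2012

Inner query: departments.id where budget < 356.
Outer: keep employees rows whose dept_id is not in that set.
Inner query → {2, 6}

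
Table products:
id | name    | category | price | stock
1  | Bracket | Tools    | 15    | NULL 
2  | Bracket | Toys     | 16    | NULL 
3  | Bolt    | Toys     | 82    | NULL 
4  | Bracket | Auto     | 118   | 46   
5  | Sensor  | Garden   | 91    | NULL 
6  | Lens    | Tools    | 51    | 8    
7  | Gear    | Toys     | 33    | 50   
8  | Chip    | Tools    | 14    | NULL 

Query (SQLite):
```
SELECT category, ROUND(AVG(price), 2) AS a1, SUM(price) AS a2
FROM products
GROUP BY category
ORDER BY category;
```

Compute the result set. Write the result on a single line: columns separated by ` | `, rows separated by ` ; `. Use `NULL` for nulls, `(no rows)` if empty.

Group products by category.
Per group compute: ROUND(AVG(price), 2), SUM(price).
  Auto: ids {4} → ROUND(AVG(price), 2)=118, SUM(price)=118
  Garden: ids {5} → ROUND(AVG(price), 2)=91, SUM(price)=91
  Tools: ids {1, 6, 8} → ROUND(AVG(price), 2)=26.67, SUM(price)=80
  Toys: ids {2, 3, 7} → ROUND(AVG(price), 2)=43.67, SUM(price)=131

Auto | 118 | 118 ; Garden | 91 | 91 ; Tools | 26.67 | 80 ; Toys | 43.67 | 131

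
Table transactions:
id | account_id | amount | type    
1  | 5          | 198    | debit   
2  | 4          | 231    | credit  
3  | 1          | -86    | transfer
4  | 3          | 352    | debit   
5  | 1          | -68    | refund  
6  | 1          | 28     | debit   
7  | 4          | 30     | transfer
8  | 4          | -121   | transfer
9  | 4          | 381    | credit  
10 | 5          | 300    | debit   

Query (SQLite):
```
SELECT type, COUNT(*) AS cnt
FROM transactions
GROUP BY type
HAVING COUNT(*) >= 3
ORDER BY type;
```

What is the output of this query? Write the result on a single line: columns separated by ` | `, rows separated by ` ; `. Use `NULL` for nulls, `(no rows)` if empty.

debit | 4 ; transfer | 3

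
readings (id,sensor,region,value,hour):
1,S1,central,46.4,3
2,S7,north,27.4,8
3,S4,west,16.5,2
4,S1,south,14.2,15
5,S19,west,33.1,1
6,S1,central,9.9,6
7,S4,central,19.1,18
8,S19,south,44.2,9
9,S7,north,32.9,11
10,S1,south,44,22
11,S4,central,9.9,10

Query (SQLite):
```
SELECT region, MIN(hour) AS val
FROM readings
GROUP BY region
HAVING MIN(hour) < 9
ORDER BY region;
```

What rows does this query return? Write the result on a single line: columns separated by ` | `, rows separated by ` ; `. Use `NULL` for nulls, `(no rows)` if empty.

Partition readings by region; compute MIN(hour) within each group.
HAVING: keep groups where MIN(hour) < 9.
  central: ids {1, 6, 7, 11} → MIN(hour)=3
  north: ids {2, 9} → MIN(hour)=8
  south: ids {4, 8, 10} → MIN(hour)=9
  west: ids {3, 5} → MIN(hour)=1

central | 3 ; north | 8 ; west | 1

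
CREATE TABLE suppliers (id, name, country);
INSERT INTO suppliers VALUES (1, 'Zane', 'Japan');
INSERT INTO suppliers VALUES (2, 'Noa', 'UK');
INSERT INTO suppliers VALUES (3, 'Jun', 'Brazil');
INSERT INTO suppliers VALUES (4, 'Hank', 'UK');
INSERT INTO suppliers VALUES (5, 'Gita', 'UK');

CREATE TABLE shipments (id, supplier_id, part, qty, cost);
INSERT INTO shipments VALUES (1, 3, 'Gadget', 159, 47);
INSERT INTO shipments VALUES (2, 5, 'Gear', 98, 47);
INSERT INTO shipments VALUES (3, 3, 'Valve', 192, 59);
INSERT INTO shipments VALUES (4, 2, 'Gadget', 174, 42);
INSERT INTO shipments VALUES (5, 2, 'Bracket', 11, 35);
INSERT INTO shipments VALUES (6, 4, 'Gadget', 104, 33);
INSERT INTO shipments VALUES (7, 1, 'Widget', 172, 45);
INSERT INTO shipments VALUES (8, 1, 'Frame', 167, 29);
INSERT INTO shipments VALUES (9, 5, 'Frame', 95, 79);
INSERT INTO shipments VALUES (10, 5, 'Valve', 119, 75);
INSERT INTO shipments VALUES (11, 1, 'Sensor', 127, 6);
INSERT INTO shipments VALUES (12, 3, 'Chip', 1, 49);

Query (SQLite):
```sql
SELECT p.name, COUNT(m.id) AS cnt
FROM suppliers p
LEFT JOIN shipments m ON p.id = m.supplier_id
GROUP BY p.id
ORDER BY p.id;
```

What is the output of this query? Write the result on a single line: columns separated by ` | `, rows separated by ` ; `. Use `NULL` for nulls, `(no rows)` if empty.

LEFT JOIN keeps every suppliers row; unmatched ones get NULL for shipments columns.
Group by suppliers.id and compute COUNT(m.id). COUNT(col) of an all-NULL group is 0.
  1: ids {7, 8, 11} → COUNT(m.id)=3
  2: ids {4, 5} → COUNT(m.id)=2
  3: ids {1, 3, 12} → COUNT(m.id)=3
  4: ids {6} → COUNT(m.id)=1
  5: ids {2, 9, 10} → COUNT(m.id)=3

Zane | 3 ; Noa | 2 ; Jun | 3 ; Hank | 1 ; Gita | 3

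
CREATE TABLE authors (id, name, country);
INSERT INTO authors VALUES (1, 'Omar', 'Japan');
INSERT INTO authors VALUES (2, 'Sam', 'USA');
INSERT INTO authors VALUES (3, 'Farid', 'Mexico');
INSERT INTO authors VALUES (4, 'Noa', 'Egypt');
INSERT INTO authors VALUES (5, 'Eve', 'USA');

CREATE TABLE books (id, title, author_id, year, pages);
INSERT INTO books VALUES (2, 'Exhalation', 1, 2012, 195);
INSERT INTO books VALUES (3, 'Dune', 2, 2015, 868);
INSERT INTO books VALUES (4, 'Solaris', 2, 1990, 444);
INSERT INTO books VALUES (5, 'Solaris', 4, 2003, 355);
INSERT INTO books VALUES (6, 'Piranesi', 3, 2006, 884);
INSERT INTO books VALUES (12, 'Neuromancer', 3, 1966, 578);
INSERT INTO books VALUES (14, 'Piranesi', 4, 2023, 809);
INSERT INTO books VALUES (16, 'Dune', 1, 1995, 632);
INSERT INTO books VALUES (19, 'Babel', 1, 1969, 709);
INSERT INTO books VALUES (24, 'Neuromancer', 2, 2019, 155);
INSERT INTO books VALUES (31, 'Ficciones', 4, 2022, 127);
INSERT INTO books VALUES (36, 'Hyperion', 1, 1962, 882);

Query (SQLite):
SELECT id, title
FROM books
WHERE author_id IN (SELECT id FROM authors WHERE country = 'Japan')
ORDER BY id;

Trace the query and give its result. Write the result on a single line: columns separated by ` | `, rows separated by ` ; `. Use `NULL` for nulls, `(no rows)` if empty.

Inner query: authors.id where country = 'Japan'.
Outer: keep books rows whose author_id is in that set.
Inner query → {1}

2 | Exhalation ; 16 | Dune ; 19 | Babel ; 36 | Hyperion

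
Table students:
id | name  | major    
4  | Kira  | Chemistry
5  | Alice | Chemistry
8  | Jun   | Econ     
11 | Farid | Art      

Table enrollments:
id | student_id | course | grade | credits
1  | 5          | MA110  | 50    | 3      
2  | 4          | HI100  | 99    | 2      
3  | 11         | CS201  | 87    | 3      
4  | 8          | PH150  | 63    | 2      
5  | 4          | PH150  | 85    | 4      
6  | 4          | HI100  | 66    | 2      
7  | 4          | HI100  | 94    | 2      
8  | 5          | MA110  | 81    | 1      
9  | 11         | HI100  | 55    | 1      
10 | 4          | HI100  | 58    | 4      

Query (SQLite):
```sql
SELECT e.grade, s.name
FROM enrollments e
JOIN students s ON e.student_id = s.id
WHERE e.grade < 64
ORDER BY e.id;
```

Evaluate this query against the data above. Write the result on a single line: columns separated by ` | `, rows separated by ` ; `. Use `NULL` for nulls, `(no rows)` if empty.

50 | Alice ; 63 | Jun ; 55 | Farid ; 58 | Kira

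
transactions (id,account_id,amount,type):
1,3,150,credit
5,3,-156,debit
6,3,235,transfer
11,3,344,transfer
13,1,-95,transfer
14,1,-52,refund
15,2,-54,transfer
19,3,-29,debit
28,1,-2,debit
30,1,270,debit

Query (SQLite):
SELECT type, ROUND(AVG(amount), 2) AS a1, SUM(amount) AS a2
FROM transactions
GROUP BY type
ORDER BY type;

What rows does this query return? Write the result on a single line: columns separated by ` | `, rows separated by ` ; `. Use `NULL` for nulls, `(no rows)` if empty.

Group transactions by type.
Per group compute: ROUND(AVG(amount), 2), SUM(amount).
  credit: ids {1} → ROUND(AVG(amount), 2)=150, SUM(amount)=150
  debit: ids {5, 19, 28, 30} → ROUND(AVG(amount), 2)=20.75, SUM(amount)=83
  refund: ids {14} → ROUND(AVG(amount), 2)=-52, SUM(amount)=-52
  transfer: ids {6, 11, 13, 15} → ROUND(AVG(amount), 2)=107.5, SUM(amount)=430

credit | 150 | 150 ; debit | 20.75 | 83 ; refund | -52 | -52 ; transfer | 107.5 | 430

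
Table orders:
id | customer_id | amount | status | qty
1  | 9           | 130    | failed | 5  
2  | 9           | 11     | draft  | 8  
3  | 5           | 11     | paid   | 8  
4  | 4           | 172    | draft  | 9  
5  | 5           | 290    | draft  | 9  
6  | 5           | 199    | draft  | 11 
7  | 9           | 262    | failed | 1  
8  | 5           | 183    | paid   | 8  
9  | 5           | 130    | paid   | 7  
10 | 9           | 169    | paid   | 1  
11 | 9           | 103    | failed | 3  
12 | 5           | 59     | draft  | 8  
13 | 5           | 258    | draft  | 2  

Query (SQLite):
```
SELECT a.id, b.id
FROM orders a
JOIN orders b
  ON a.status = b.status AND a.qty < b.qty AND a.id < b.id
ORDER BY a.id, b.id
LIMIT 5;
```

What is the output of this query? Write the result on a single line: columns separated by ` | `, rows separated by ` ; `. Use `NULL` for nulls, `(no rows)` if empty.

2 | 4 ; 2 | 5 ; 2 | 6 ; 4 | 6 ; 5 | 6

Pairs (a,b) with same status, a.qty < b.qty, a.id < b.id.
status groups: draft:{2,4,5,6,12,13} failed:{1,7,11} paid:{3,8,9,10}
Ordered by (a.id, b.id); first 5.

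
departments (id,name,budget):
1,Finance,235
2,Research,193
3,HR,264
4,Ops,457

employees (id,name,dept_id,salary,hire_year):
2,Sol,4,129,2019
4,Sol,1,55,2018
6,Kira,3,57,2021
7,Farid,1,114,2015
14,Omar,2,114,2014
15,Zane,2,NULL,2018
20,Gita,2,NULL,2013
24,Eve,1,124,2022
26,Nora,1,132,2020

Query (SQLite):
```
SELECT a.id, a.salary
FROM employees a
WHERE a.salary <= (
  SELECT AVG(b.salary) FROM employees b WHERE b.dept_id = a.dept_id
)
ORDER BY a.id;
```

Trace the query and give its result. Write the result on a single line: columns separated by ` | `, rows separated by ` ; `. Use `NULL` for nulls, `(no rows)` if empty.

For each employees row a, compute AVG(salary) over rows sharing a.dept_id.
Keep row a if a.salary <= that per-group AVG.
  dept_id=1: AVG(salary) = 106.25
  dept_id=2: AVG(salary) = 114.0
  dept_id=3: AVG(salary) = 57.0
  dept_id=4: AVG(salary) = 129.0

2 | 129 ; 4 | 55 ; 6 | 57 ; 14 | 114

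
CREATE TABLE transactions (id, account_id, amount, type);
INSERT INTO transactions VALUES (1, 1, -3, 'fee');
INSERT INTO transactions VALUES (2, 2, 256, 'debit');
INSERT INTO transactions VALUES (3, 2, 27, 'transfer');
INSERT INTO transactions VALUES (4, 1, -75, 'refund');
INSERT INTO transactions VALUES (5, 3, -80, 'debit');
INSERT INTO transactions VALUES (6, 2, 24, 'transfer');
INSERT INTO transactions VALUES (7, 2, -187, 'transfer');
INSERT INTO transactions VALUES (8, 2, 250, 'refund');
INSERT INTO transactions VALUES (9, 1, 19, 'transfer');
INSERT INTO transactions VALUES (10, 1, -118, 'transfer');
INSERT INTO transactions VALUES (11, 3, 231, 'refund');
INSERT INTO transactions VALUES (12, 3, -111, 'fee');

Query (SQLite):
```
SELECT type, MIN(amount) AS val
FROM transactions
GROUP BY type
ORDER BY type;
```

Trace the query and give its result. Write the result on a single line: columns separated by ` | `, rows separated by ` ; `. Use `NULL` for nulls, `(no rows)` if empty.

Partition transactions by type; compute MIN(amount) within each group.
  debit: ids {2, 5} → MIN(amount)=-80
  fee: ids {1, 12} → MIN(amount)=-111
  refund: ids {4, 8, 11} → MIN(amount)=-75
  transfer: ids {3, 6, 7, 9, 10} → MIN(amount)=-187

debit | -80 ; fee | -111 ; refund | -75 ; transfer | -187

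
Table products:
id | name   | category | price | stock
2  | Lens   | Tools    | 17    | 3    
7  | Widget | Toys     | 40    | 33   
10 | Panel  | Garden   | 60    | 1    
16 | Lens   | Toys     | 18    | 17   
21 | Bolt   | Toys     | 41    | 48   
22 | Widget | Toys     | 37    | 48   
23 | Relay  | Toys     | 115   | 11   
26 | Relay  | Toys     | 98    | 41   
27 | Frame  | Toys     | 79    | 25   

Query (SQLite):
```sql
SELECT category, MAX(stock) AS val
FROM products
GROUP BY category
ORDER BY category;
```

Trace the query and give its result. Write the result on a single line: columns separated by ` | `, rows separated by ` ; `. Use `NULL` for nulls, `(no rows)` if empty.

Partition products by category; compute MAX(stock) within each group.
  Garden: ids {10} → MAX(stock)=1
  Tools: ids {2} → MAX(stock)=3
  Toys: ids {7, 16, 21, 22, 23, 26, 27} → MAX(stock)=48

Garden | 1 ; Tools | 3 ; Toys | 48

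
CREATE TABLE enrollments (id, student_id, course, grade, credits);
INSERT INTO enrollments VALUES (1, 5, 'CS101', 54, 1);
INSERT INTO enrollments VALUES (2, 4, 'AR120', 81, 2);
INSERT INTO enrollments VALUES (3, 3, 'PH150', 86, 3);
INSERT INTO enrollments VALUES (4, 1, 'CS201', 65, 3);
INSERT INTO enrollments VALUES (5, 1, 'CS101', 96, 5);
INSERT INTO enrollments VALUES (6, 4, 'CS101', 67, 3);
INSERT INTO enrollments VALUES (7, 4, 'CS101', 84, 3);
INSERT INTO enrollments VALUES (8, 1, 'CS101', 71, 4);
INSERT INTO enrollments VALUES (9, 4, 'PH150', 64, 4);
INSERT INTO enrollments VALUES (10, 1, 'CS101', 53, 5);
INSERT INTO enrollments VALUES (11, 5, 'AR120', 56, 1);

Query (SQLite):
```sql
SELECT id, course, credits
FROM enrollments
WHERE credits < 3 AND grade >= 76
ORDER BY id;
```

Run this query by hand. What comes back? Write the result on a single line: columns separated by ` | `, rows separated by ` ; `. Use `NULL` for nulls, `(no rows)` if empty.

credits < 3: ids {1, 2, 11}
grade >= 76: ids {2, 3, 5, 7}
Combine with AND.

2 | AR120 | 2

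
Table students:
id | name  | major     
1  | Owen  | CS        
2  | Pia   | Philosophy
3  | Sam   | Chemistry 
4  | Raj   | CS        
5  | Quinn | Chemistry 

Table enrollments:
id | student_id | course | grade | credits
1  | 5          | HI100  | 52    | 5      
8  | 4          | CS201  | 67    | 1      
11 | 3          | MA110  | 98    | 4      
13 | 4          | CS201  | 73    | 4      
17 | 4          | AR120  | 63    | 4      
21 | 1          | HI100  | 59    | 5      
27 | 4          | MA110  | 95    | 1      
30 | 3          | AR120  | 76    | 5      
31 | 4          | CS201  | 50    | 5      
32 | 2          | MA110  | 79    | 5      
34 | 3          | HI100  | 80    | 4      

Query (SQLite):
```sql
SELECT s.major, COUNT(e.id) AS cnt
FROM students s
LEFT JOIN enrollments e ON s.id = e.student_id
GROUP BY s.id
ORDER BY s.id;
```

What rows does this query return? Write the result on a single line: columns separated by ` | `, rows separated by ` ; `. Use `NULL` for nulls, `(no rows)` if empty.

LEFT JOIN keeps every students row; unmatched ones get NULL for enrollments columns.
Group by students.id and compute COUNT(e.id). COUNT(col) of an all-NULL group is 0.
  1: ids {21} → COUNT(e.id)=1
  2: ids {32} → COUNT(e.id)=1
  3: ids {11, 30, 34} → COUNT(e.id)=3
  4: ids {8, 13, 17, 27, 31} → COUNT(e.id)=5
  5: ids {1} → COUNT(e.id)=1

CS | 1 ; Philosophy | 1 ; Chemistry | 3 ; CS | 5 ; Chemistry | 1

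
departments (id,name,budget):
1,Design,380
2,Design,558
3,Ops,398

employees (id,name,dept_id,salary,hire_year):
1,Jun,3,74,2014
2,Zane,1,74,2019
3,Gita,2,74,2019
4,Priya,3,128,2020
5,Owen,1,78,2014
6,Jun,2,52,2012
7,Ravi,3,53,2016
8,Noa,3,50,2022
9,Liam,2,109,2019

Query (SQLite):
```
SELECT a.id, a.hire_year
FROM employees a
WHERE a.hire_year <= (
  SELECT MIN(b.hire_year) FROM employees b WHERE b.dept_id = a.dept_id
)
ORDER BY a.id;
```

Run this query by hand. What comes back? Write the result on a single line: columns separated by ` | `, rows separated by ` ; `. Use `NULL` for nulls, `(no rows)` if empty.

For each employees row a, compute MIN(hire_year) over rows sharing a.dept_id.
Keep row a if a.hire_year <= that per-group MIN.
  dept_id=1: MIN(hire_year) = 2014
  dept_id=2: MIN(hire_year) = 2012
  dept_id=3: MIN(hire_year) = 2014

1 | 2014 ; 5 | 2014 ; 6 | 2012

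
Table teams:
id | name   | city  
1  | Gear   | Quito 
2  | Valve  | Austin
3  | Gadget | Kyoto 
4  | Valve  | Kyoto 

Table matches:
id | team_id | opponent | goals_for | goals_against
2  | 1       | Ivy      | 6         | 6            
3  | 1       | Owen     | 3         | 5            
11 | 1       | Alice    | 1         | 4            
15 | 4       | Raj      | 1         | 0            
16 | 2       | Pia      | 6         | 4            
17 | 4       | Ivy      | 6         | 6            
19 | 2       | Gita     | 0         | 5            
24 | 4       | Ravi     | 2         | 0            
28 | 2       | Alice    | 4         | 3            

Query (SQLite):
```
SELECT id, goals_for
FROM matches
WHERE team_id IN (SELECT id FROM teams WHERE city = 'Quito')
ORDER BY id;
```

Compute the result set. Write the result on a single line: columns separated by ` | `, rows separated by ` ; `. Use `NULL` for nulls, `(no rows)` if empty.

2 | 6 ; 3 | 3 ; 11 | 1

Inner query: teams.id where city = 'Quito'.
Outer: keep matches rows whose team_id is in that set.
Inner query → {1}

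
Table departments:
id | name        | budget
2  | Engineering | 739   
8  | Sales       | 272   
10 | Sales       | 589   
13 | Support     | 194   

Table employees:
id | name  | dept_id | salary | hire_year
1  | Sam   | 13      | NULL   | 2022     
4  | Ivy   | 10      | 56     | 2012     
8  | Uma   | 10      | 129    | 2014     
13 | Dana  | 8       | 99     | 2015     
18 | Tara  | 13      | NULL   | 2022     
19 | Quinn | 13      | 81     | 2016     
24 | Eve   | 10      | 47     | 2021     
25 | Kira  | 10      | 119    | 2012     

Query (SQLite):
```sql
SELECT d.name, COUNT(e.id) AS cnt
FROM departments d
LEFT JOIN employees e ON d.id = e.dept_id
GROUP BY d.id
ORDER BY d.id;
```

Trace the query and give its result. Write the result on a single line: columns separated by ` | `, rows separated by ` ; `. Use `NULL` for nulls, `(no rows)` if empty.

Engineering | 0 ; Sales | 1 ; Sales | 4 ; Support | 3

LEFT JOIN keeps every departments row; unmatched ones get NULL for employees columns.
Group by departments.id and compute COUNT(e.id). COUNT(col) of an all-NULL group is 0.
  2: ids {—} → COUNT(e.id)=0
  8: ids {13} → COUNT(e.id)=1
  10: ids {4, 8, 24, 25} → COUNT(e.id)=4
  13: ids {1, 18, 19} → COUNT(e.id)=3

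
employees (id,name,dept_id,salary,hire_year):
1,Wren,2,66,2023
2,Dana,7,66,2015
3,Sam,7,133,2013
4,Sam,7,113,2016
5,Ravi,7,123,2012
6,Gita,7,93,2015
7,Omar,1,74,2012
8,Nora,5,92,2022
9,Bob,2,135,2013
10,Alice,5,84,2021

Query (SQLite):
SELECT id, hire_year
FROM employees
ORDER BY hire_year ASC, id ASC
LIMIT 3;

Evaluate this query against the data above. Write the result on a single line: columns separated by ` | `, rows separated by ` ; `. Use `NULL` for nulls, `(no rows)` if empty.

5 | 2012 ; 7 | 2012 ; 3 | 2013

Sort by hire_year asc, tiebreak id asc: (2012, id=5), (2012, id=7), (2013, id=3), (2013, id=9), (2015, id=2), (2015, id=6) …. Take first 3.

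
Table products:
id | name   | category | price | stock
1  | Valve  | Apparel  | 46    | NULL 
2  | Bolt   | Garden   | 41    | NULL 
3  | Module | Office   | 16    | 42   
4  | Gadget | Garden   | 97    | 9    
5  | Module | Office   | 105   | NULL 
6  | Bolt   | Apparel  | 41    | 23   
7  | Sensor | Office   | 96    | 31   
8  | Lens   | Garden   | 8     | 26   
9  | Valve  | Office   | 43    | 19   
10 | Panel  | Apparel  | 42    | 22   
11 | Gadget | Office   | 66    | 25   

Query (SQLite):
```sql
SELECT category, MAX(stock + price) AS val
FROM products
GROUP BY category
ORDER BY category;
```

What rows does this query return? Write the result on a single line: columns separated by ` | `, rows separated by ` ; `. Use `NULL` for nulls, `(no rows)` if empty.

For each row compute stock + price.
Group by category; take MAX of the expression per group.
  Apparel: ids {1, 6, 10} → MAX(stock + price)=64
  Garden: ids {2, 4, 8} → MAX(stock + price)=106
  Office: ids {3, 5, 7, 9, 11} → MAX(stock + price)=127

Apparel | 64 ; Garden | 106 ; Office | 127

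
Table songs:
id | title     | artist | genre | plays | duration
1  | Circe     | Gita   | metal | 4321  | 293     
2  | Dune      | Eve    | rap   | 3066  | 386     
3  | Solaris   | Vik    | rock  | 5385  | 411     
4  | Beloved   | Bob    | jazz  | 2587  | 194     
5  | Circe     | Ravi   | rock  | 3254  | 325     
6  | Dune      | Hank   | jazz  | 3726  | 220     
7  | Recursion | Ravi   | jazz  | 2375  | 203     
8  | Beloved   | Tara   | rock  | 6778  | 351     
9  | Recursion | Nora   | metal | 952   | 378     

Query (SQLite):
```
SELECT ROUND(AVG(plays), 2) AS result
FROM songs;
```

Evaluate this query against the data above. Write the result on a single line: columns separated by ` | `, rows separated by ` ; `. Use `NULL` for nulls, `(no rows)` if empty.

All plays values: [4321, 3066, 5385, 2587, 3254, 3726, 2375, 6778, 952].
AVG = 32444 / 9 (rounded to 2 dp).

3604.89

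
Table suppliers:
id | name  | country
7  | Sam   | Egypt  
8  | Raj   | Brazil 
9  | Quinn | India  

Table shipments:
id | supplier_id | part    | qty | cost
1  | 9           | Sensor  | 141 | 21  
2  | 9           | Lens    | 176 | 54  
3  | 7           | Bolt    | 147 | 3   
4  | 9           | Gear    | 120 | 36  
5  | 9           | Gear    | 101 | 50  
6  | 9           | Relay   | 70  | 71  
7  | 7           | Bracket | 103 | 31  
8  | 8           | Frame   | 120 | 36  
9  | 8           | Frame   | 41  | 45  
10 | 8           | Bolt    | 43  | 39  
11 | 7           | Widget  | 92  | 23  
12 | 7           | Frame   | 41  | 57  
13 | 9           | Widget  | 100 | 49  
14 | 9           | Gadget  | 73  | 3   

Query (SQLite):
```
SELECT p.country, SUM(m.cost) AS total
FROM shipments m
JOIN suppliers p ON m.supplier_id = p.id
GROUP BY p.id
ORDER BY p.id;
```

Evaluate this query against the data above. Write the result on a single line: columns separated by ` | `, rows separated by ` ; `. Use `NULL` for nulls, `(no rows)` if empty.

Join each shipments row to its suppliers via supplier_id.
Group joined rows by suppliers.id; compute SUM(m.cost) per group.
  7: ids {3, 7, 11, 12} → SUM(m.cost)=114
  8: ids {8, 9, 10} → SUM(m.cost)=120
  9: ids {1, 2, 4, 5, 6, 13, 14} → SUM(m.cost)=284

Egypt | 114 ; Brazil | 120 ; India | 284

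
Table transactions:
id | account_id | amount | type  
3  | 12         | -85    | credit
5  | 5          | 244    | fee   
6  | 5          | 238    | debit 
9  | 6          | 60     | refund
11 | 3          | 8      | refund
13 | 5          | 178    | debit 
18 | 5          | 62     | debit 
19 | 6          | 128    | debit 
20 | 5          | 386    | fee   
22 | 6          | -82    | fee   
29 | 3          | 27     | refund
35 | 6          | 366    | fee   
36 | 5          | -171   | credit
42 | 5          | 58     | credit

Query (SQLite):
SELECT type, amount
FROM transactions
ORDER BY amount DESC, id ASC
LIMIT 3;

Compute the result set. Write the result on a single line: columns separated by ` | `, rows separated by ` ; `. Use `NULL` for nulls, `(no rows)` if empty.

fee | 386 ; fee | 366 ; fee | 244

Sort by amount desc, tiebreak id asc: (386, id=20), (366, id=35), (244, id=5), (238, id=6), (178, id=13), (128, id=19) …. Take first 3.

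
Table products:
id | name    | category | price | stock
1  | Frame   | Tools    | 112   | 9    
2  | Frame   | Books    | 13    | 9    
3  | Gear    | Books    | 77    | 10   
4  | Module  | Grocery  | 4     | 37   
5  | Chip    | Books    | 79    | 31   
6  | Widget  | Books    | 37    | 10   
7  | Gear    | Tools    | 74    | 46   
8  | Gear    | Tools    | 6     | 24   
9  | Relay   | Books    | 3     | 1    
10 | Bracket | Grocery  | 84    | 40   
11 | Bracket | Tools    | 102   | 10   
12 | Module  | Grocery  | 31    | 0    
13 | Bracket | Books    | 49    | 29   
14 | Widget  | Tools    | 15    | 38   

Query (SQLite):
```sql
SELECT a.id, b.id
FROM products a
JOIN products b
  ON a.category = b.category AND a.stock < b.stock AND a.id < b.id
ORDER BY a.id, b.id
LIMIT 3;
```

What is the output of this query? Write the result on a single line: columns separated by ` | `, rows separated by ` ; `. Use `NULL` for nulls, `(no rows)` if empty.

1 | 7 ; 1 | 8 ; 1 | 11

Pairs (a,b) with same category, a.stock < b.stock, a.id < b.id.
category groups: Books:{2,3,5,6,9,13} Grocery:{4,10,12} Tools:{1,7,8,11,14}
Ordered by (a.id, b.id); first 3.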